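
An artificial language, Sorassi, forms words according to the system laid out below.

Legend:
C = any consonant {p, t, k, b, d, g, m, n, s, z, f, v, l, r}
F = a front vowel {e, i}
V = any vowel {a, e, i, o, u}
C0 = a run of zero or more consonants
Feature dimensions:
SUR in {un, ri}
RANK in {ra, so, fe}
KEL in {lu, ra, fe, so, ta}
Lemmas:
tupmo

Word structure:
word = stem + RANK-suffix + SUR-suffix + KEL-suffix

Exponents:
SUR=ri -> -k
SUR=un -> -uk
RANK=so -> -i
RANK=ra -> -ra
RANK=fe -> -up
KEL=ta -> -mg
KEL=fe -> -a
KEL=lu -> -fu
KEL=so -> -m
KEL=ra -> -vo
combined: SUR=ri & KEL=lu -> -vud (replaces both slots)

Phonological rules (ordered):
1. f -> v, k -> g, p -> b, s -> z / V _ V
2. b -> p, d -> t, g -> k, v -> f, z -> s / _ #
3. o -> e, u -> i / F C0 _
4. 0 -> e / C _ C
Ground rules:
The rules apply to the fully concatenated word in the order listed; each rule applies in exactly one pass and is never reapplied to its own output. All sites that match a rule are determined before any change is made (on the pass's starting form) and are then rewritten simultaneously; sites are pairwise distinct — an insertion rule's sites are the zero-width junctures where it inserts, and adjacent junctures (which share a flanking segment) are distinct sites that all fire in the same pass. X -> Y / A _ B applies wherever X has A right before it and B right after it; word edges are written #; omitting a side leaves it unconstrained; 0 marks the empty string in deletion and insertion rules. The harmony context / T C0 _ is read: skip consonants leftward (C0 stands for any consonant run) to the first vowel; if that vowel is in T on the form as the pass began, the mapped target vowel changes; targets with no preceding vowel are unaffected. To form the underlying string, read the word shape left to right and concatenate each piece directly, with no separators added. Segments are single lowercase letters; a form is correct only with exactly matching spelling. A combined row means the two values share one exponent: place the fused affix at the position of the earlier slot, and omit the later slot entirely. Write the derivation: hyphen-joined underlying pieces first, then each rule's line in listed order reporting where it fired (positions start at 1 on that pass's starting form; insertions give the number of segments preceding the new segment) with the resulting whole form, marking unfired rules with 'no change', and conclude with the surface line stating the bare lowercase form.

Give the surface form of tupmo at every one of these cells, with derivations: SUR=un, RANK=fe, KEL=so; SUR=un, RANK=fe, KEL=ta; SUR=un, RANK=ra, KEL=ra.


cell SUR=un, RANK=fe, KEL=so:
underlying: tupmo-up-uk-m
1. f -> v, k -> g, p -> b, s -> z / V _ V: fires at position(s) 7: tupmoubukm
2. b -> p, d -> t, g -> k, v -> f, z -> s / _ #: no change
3. o -> e, u -> i / F C0 _: no change
4. 0 -> e / C _ C: inserts after position(s) 3, 9: tupemoubukem
surface: tupemoubukem

cell SUR=un, RANK=fe, KEL=ta:
underlying: tupmo-up-uk-mg
1. f -> v, k -> g, p -> b, s -> z / V _ V: fires at position(s) 7: tupmoubukmg
2. b -> p, d -> t, g -> k, v -> f, z -> s / _ #: fires at position(s) 11: tupmoubukmk
3. o -> e, u -> i / F C0 _: no change
4. 0 -> e / C _ C: inserts after position(s) 3, 9, 10: tupemoubukemek
surface: tupemoubukemek

cell SUR=un, RANK=ra, KEL=ra:
underlying: tupmo-ra-uk-vo
1. f -> v, k -> g, p -> b, s -> z / V _ V: no change
2. b -> p, d -> t, g -> k, v -> f, z -> s / _ #: no change
3. o -> e, u -> i / F C0 _: no change
4. 0 -> e / C _ C: inserts after position(s) 3, 9: tupemoraukevo
surface: tupemoraukevo


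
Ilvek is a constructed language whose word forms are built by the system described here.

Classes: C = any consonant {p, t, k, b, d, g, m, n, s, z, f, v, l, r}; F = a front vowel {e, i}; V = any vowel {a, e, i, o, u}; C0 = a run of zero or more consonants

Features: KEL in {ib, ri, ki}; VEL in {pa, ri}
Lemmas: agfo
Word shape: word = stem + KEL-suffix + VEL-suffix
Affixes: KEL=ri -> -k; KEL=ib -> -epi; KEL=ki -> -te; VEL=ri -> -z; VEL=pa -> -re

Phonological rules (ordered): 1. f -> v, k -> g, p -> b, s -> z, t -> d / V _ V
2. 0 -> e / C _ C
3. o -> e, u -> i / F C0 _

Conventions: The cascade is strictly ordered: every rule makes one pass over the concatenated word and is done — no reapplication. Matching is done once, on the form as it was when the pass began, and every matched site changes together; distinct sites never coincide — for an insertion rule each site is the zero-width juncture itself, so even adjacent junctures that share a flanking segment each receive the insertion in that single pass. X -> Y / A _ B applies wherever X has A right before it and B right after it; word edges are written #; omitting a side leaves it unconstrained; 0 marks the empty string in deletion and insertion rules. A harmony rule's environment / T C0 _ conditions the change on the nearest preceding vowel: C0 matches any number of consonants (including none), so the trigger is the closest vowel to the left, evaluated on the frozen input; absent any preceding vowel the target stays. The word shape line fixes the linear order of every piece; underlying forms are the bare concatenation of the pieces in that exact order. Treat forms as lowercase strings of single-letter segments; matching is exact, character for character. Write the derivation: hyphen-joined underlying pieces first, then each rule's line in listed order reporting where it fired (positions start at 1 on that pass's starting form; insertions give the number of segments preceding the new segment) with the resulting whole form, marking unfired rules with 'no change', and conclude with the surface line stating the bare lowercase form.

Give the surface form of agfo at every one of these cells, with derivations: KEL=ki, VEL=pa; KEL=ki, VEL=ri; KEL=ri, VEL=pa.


cell KEL=ki, VEL=pa:
underlying: agfo-te-re
1. f -> v, k -> g, p -> b, s -> z, t -> d / V _ V: fires at position(s) 5: agfodere
2. 0 -> e / C _ C: inserts after position(s) 2: agefodere
3. o -> e, u -> i / F C0 _: fires at position(s) 5: agefedere
surface: agefedere

cell KEL=ki, VEL=ri:
underlying: agfo-te-z
1. f -> v, k -> g, p -> b, s -> z, t -> d / V _ V: fires at position(s) 5: agfodez
2. 0 -> e / C _ C: inserts after position(s) 2: agefodez
3. o -> e, u -> i / F C0 _: fires at position(s) 5: agefedez
surface: agefedez

cell KEL=ri, VEL=pa:
underlying: agfo-k-re
1. f -> v, k -> g, p -> b, s -> z, t -> d / V _ V: no change
2. 0 -> e / C _ C: inserts after position(s) 2, 5: agefokere
3. o -> e, u -> i / F C0 _: fires at position(s) 5: agefekere
surface: agefekere


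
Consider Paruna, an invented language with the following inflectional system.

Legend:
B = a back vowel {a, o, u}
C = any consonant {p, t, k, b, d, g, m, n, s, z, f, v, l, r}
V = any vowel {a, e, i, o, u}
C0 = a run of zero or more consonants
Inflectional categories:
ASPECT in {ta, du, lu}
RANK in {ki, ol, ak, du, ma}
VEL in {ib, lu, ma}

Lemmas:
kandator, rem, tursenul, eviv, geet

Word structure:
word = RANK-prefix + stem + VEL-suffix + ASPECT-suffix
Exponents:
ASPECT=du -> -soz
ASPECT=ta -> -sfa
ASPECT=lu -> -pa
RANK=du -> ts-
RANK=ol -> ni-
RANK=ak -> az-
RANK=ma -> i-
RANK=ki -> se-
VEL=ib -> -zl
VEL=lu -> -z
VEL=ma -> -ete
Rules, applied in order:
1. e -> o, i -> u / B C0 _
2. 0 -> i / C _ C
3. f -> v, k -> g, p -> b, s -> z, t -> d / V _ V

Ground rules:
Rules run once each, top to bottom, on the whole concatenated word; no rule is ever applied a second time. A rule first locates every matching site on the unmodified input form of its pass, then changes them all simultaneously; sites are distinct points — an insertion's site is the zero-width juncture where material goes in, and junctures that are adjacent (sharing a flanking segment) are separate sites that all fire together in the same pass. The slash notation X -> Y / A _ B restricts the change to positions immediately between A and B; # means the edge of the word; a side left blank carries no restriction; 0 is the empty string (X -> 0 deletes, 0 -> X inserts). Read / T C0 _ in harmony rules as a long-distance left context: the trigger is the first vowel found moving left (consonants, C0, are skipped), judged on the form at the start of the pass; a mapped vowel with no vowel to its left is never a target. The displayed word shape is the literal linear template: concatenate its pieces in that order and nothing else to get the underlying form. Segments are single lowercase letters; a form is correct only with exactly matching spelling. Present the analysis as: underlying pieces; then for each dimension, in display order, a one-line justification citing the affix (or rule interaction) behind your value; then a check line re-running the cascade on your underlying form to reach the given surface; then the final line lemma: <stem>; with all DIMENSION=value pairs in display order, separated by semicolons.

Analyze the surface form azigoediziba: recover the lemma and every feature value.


underlying: az-geet-z-pa
ASPECT=lu - signalled by the affix -pa
RANK=ak - signalled by the affix az-
VEL=lu - signalled by the affix -z
check: azgeetzpa -> azgoetzpa -> azigoetizipa -> azigoediziba
lemma: geet; ASPECT=lu; RANK=ak; VEL=lu


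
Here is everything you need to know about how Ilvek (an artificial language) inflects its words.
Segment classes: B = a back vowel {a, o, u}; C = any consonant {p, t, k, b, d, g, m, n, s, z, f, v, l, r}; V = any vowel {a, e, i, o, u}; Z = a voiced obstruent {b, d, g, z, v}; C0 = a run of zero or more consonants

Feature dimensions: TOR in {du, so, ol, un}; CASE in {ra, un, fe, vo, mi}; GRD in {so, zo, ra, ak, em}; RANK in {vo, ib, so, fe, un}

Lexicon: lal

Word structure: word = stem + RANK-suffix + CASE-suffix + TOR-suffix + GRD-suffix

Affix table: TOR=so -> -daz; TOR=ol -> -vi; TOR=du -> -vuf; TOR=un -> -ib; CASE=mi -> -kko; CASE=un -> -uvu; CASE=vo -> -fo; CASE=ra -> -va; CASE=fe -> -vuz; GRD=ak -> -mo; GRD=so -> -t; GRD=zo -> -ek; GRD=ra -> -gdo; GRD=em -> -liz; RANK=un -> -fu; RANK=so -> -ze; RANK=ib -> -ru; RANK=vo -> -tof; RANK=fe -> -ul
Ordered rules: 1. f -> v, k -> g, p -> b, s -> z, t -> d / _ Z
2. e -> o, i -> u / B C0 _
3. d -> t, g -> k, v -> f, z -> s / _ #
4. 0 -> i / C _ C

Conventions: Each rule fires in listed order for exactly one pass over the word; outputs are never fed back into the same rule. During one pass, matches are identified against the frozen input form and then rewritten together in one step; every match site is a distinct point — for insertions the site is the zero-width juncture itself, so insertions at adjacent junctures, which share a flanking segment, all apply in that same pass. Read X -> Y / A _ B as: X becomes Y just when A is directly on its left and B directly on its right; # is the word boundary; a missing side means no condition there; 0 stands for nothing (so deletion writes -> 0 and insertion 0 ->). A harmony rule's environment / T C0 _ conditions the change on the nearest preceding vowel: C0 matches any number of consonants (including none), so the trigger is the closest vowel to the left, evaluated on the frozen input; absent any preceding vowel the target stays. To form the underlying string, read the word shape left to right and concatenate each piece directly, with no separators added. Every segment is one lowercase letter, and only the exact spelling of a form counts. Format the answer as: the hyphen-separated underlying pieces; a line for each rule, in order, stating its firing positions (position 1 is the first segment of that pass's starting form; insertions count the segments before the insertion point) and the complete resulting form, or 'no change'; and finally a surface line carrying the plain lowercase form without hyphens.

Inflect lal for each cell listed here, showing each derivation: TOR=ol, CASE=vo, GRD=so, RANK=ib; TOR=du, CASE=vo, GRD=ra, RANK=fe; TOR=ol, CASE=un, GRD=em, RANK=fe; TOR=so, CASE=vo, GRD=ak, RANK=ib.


cell TOR=ol, CASE=vo, GRD=so, RANK=ib:
underlying: lal-ru-fo-vi-t
1. f -> v, k -> g, p -> b, s -> z, t -> d / _ Z: no change
2. e -> o, i -> u / B C0 _: fires at position(s) 9: lalrufovut
3. d -> t, g -> k, v -> f, z -> s / _ #: no change
4. 0 -> i / C _ C: inserts after position(s) 3: lalirufovut
surface: lalirufovut

cell TOR=du, CASE=vo, GRD=ra, RANK=fe:
underlying: lal-ul-fo-vuf-gdo
1. f -> v, k -> g, p -> b, s -> z, t -> d / _ Z: fires at position(s) 10: lalulfovuvgdo
2. e -> o, i -> u / B C0 _: no change
3. d -> t, g -> k, v -> f, z -> s / _ #: no change
4. 0 -> i / C _ C: inserts after position(s) 5, 10, 11: lalulifovuvigido
surface: lalulifovuvigido

cell TOR=ol, CASE=un, GRD=em, RANK=fe:
underlying: lal-ul-uvu-vi-liz
1. f -> v, k -> g, p -> b, s -> z, t -> d / _ Z: no change
2. e -> o, i -> u / B C0 _: fires at position(s) 10: laluluvuvuliz
3. d -> t, g -> k, v -> f, z -> s / _ #: fires at position(s) 13: laluluvuvulis
4. 0 -> i / C _ C: no change
surface: laluluvuvulis

cell TOR=so, CASE=vo, GRD=ak, RANK=ib:
underlying: lal-ru-fo-daz-mo
1. f -> v, k -> g, p -> b, s -> z, t -> d / _ Z: no change
2. e -> o, i -> u / B C0 _: no change
3. d -> t, g -> k, v -> f, z -> s / _ #: no change
4. 0 -> i / C _ C: inserts after position(s) 3, 10: lalirufodazimo
surface: lalirufodazimo


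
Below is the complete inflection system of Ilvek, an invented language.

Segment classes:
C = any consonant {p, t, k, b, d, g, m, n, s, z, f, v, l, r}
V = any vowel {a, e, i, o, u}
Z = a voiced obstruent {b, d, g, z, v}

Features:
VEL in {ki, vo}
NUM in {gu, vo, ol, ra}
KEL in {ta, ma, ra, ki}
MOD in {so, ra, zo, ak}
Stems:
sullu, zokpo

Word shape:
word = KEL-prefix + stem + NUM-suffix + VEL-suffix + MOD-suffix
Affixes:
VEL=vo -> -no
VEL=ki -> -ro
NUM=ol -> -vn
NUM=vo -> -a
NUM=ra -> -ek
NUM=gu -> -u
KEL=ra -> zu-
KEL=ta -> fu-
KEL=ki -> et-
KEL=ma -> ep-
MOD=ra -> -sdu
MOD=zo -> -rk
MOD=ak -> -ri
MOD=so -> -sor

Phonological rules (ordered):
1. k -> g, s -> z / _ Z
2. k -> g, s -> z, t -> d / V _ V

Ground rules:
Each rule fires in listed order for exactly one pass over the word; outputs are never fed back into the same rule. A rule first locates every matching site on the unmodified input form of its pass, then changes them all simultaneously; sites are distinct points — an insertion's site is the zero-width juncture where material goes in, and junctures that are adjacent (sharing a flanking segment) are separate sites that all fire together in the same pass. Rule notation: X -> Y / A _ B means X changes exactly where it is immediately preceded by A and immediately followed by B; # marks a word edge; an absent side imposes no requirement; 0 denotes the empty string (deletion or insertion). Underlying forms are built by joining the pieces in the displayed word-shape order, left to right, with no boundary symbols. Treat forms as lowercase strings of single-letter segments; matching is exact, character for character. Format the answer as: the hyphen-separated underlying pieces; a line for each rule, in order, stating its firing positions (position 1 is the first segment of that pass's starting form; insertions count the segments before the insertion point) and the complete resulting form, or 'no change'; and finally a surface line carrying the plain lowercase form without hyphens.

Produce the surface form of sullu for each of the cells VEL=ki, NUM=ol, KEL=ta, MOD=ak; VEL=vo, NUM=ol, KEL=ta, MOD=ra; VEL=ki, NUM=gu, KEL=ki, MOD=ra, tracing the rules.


cell VEL=ki, NUM=ol, KEL=ta, MOD=ak:
underlying: fu-sullu-vn-ro-ri
1. k -> g, s -> z / _ Z: no change
2. k -> g, s -> z, t -> d / V _ V: fires at position(s) 3: fuzulluvnrori
surface: fuzulluvnrori

cell VEL=vo, NUM=ol, KEL=ta, MOD=ra:
underlying: fu-sullu-vn-no-sdu
1. k -> g, s -> z / _ Z: fires at position(s) 12: fusulluvnnozdu
2. k -> g, s -> z, t -> d / V _ V: fires at position(s) 3: fuzulluvnnozdu
surface: fuzulluvnnozdu

cell VEL=ki, NUM=gu, KEL=ki, MOD=ra:
underlying: et-sullu-u-ro-sdu
1. k -> g, s -> z / _ Z: fires at position(s) 11: etsulluurozdu
2. k -> g, s -> z, t -> d / V _ V: no change
surface: etsulluurozdu


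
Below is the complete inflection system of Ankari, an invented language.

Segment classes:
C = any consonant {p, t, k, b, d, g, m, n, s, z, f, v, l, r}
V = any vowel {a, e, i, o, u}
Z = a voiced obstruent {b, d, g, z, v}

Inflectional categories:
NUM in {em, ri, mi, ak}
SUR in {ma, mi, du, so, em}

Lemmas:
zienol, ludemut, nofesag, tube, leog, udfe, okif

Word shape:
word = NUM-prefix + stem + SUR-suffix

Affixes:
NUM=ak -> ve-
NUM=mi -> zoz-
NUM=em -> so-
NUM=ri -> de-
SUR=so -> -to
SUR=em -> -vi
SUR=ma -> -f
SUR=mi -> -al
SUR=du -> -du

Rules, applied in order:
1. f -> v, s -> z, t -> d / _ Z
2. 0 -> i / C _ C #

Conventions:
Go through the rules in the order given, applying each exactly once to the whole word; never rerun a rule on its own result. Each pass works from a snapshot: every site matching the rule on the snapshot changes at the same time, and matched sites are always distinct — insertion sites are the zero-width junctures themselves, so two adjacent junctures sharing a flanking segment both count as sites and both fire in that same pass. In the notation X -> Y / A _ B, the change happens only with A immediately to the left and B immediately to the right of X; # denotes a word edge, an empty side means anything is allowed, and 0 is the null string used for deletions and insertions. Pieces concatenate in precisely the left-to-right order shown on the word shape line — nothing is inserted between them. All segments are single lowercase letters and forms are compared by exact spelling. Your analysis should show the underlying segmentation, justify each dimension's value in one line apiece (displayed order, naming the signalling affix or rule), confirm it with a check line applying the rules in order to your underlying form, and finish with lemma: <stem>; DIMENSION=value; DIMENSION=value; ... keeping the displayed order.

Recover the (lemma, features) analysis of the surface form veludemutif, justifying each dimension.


underlying: ve-ludemut-f
NUM=ak - signalled by the affix ve-
SUR=ma - signalled by the affix -f
check: veludemutf -> veludemutf -> veludemutif
lemma: ludemut; NUM=ak; SUR=ma


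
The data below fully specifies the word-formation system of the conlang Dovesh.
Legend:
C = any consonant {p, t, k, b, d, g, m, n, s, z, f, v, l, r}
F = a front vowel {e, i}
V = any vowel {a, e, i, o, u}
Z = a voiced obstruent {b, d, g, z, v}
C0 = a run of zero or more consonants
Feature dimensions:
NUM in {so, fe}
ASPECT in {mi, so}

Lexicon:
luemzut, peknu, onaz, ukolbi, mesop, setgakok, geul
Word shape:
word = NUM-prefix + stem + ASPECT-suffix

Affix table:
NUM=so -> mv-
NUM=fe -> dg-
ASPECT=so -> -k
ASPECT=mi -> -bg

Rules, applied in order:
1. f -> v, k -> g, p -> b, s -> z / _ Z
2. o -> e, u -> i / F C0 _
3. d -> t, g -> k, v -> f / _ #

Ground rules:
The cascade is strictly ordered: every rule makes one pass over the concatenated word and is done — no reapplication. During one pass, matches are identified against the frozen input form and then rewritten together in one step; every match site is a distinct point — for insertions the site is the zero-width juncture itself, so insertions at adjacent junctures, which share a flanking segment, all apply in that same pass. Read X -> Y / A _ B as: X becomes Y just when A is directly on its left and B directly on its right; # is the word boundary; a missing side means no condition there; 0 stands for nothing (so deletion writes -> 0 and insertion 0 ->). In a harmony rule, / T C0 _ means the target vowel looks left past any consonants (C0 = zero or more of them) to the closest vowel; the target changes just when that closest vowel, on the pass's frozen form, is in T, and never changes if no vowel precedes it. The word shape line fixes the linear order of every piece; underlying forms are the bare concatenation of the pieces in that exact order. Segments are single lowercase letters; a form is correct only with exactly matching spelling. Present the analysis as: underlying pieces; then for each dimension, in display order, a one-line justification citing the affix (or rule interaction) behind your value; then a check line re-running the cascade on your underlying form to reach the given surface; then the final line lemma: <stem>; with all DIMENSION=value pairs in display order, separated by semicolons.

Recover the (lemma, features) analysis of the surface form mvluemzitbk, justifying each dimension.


underlying: mv-luemzut-bg
NUM=so - signalled by the affix mv-
ASPECT=mi - signalled by the affix -bg
check: mvluemzutbg -> mvluemzutbg -> mvluemzitbg -> mvluemzitbk
lemma: luemzut; NUM=so; ASPECT=mi


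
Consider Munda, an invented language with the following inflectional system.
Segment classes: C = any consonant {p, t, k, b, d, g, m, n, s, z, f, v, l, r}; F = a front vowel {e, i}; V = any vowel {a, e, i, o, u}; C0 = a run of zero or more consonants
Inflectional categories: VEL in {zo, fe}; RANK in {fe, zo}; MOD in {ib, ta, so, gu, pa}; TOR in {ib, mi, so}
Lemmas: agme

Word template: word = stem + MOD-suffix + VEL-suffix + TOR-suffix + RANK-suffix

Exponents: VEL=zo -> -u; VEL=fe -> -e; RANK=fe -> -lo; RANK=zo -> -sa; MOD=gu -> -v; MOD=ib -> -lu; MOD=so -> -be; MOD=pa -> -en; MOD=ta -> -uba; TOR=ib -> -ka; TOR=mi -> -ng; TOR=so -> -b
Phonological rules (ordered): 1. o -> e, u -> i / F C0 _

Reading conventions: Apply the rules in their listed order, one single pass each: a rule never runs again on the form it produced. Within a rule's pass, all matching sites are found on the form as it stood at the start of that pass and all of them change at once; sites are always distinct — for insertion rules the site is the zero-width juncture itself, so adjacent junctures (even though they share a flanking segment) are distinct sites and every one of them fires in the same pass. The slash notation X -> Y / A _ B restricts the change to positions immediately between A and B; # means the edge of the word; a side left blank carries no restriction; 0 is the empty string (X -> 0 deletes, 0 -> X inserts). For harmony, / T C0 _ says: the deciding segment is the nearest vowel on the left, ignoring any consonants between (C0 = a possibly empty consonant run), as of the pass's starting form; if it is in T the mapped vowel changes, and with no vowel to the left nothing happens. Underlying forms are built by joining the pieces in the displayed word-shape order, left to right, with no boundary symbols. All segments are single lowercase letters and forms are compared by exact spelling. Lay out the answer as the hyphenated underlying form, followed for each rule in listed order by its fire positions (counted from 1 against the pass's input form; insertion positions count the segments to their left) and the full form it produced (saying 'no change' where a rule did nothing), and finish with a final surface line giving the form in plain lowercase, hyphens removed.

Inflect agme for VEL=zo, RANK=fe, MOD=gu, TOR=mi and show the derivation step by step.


underlying: agme-v-u-ng-lo
1. o -> e, u -> i / F C0 _: fires at position(s) 6: agmevinglo
surface: agmevinglo


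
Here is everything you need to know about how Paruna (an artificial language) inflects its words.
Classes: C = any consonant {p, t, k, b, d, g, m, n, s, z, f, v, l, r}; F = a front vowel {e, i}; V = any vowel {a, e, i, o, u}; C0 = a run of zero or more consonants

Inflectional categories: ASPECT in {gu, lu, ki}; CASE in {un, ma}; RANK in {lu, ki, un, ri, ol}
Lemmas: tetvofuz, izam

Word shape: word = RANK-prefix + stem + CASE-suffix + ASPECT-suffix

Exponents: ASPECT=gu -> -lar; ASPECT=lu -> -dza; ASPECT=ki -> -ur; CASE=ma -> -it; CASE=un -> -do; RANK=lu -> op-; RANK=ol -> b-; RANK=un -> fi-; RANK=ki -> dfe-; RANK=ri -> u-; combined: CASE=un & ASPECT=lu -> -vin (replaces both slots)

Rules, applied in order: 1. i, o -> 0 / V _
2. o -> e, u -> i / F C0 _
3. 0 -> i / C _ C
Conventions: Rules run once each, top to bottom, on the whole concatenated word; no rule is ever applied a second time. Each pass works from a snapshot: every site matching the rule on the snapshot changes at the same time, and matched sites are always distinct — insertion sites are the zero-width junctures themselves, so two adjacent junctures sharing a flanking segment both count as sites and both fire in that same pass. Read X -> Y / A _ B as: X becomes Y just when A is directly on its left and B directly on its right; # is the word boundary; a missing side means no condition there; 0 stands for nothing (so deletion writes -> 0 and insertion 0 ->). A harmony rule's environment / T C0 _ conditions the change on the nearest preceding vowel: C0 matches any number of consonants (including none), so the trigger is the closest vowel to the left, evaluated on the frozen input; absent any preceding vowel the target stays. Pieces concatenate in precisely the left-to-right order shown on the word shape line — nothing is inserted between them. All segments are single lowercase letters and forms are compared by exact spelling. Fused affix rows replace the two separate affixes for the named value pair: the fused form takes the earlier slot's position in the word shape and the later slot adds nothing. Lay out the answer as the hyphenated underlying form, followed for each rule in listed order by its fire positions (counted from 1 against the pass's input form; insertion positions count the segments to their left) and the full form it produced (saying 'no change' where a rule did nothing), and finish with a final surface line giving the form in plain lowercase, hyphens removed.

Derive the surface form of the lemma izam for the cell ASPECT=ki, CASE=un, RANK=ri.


underlying: u-izam-do-ur
1. i, o -> 0 / V _: fires at position(s) 2: uzamdour
2. o -> e, u -> i / F C0 _: no change
3. 0 -> i / C _ C: inserts after position(s) 4: uzamidour
surface: uzamidour


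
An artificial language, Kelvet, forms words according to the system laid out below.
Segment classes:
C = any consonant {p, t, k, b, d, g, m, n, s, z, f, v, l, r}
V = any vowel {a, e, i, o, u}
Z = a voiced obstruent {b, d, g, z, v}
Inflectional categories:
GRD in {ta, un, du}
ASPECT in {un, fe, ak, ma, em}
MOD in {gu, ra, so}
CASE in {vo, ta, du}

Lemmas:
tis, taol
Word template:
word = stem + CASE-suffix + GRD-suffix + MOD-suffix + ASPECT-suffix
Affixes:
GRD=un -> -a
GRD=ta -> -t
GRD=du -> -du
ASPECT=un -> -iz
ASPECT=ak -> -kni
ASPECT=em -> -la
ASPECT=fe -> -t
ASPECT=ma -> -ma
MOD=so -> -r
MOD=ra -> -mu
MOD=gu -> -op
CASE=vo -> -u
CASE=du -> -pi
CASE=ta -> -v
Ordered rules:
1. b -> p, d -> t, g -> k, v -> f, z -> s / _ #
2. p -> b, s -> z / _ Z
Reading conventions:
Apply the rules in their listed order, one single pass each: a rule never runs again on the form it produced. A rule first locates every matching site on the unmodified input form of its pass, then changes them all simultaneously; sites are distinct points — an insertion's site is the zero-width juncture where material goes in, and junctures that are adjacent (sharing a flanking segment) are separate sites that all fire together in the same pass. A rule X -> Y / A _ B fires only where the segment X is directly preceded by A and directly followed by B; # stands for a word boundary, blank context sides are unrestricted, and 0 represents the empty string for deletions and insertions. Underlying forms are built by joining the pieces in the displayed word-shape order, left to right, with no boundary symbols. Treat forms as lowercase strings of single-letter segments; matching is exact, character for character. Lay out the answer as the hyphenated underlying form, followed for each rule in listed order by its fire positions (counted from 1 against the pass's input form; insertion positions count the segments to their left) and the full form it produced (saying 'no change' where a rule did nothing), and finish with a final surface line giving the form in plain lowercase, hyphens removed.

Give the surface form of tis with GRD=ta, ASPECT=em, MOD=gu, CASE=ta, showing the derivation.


underlying: tis-v-t-op-la
1. b -> p, d -> t, g -> k, v -> f, z -> s / _ #: no change
2. p -> b, s -> z / _ Z: fires at position(s) 3: tizvtopla
surface: tizvtopla


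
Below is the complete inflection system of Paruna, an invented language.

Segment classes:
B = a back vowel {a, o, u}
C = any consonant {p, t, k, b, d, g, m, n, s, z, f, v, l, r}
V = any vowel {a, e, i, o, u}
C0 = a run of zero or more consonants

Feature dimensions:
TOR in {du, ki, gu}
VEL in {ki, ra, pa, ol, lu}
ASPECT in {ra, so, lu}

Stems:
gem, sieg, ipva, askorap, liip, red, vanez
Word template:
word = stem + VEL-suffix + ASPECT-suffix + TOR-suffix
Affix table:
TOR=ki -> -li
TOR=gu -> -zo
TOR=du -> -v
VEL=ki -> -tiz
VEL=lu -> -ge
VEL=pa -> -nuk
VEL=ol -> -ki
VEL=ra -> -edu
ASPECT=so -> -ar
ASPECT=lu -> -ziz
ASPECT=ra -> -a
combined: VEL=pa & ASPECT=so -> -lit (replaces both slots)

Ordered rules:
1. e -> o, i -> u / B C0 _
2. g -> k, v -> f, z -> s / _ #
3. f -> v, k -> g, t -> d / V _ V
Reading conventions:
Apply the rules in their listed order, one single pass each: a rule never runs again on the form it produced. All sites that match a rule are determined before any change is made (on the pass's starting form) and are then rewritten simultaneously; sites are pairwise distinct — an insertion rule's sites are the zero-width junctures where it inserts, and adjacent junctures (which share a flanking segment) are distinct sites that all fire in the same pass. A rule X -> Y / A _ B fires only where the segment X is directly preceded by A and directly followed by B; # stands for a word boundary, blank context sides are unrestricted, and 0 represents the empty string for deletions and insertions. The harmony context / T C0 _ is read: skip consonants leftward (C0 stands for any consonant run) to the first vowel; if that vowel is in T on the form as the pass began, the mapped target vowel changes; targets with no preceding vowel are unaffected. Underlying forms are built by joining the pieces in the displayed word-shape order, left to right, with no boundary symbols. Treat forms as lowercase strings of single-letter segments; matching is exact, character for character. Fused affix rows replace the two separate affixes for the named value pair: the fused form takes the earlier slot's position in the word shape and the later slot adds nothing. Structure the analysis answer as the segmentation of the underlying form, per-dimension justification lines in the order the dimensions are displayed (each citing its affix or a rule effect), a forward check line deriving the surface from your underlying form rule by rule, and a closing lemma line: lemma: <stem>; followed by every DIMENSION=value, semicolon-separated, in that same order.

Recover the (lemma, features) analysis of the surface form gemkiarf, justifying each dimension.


underlying: gem-ki-ar-v
TOR=du - signalled by the affix -v
VEL=ol - signalled by the affix -ki
ASPECT=so - signalled by the affix -ar
check: gemkiarv -> gemkiarv -> gemkiarf -> gemkiarf
lemma: gem; TOR=du; VEL=ol; ASPECT=so


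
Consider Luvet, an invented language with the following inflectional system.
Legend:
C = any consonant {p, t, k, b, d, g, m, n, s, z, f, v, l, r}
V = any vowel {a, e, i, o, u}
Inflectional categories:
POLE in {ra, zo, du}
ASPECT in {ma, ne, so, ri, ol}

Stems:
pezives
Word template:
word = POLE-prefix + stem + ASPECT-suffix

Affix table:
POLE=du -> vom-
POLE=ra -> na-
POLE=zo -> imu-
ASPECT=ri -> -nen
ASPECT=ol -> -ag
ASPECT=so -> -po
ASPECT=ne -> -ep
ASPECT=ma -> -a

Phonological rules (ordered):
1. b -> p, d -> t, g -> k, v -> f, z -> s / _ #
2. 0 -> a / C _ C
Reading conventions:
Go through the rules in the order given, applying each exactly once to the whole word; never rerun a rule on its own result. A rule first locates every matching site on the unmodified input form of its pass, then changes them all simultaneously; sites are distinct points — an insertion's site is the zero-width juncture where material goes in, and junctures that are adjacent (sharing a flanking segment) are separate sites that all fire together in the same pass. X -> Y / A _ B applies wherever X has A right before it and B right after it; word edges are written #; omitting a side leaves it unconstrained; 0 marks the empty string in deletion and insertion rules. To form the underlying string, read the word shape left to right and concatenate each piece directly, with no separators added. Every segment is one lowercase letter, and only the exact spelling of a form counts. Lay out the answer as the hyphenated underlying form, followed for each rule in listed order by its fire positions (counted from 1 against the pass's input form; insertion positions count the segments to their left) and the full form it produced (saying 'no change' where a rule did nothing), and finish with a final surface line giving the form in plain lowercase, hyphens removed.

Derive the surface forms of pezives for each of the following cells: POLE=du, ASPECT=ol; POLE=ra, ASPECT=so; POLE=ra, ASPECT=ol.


cell POLE=du, ASPECT=ol:
underlying: vom-pezives-ag
1. b -> p, d -> t, g -> k, v -> f, z -> s / _ #: fires at position(s) 12: vompezivesak
2. 0 -> a / C _ C: inserts after position(s) 3: vomapezivesak
surface: vomapezivesak

cell POLE=ra, ASPECT=so:
underlying: na-pezives-po
1. b -> p, d -> t, g -> k, v -> f, z -> s / _ #: no change
2. 0 -> a / C _ C: inserts after position(s) 9: napezivesapo
surface: napezivesapo

cell POLE=ra, ASPECT=ol:
underlying: na-pezives-ag
1. b -> p, d -> t, g -> k, v -> f, z -> s / _ #: fires at position(s) 11: napezivesak
2. 0 -> a / C _ C: no change
surface: napezivesak


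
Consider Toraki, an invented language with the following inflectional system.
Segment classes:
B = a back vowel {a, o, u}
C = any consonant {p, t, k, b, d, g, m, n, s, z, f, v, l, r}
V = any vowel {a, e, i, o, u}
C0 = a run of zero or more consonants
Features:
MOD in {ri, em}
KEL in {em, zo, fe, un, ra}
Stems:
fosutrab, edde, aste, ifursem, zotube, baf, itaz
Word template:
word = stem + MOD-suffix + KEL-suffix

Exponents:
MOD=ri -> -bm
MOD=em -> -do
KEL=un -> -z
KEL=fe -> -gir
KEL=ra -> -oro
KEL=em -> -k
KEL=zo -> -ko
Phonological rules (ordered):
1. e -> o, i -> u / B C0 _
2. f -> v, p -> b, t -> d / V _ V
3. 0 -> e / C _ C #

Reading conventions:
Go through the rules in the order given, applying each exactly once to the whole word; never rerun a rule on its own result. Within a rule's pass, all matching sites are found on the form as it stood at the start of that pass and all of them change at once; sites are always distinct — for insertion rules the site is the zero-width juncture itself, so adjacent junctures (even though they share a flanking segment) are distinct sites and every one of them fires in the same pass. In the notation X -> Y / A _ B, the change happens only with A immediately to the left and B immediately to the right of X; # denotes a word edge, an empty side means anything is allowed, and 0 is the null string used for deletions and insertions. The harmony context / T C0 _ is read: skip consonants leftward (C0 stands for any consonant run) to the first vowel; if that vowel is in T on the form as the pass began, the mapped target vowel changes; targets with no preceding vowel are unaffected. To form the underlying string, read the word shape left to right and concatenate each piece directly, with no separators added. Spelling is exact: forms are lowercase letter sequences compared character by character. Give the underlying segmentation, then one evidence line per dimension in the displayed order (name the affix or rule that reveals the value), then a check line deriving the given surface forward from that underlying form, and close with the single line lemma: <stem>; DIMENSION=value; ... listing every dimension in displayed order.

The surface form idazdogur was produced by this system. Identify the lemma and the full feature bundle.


underlying: itaz-do-gir
MOD=em - signalled by the affix -do
KEL=fe - signalled by the affix -gir
check: itazdogir -> itazdogur -> idazdogur -> idazdogur
lemma: itaz; MOD=em; KEL=fe


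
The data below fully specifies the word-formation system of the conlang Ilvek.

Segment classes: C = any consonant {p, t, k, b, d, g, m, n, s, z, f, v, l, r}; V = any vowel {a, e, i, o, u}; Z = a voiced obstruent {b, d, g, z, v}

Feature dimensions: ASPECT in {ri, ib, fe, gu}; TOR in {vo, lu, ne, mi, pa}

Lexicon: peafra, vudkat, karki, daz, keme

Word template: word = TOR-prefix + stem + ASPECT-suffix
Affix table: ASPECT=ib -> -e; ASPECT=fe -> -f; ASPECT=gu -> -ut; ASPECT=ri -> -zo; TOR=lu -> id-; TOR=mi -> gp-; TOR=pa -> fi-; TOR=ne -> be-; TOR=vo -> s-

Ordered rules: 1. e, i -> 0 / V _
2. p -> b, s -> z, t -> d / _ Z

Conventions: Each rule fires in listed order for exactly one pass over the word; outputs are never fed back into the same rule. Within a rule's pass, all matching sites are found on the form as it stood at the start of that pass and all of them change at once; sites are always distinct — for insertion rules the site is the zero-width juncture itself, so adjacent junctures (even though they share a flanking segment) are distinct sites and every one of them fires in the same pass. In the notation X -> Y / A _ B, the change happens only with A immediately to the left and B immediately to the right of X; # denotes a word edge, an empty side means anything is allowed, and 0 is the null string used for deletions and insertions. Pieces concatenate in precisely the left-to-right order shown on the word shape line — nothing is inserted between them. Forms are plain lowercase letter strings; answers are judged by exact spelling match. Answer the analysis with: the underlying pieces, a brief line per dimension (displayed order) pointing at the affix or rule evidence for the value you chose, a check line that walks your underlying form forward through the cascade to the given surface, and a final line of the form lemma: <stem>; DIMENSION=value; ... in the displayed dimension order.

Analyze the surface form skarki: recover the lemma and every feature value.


underlying: s-karki-e
ASPECT=ib - signalled by the affix -e
TOR=vo - signalled by the affix s-
check: skarkie -> skarki -> skarki
lemma: karki; ASPECT=ib; TOR=vo


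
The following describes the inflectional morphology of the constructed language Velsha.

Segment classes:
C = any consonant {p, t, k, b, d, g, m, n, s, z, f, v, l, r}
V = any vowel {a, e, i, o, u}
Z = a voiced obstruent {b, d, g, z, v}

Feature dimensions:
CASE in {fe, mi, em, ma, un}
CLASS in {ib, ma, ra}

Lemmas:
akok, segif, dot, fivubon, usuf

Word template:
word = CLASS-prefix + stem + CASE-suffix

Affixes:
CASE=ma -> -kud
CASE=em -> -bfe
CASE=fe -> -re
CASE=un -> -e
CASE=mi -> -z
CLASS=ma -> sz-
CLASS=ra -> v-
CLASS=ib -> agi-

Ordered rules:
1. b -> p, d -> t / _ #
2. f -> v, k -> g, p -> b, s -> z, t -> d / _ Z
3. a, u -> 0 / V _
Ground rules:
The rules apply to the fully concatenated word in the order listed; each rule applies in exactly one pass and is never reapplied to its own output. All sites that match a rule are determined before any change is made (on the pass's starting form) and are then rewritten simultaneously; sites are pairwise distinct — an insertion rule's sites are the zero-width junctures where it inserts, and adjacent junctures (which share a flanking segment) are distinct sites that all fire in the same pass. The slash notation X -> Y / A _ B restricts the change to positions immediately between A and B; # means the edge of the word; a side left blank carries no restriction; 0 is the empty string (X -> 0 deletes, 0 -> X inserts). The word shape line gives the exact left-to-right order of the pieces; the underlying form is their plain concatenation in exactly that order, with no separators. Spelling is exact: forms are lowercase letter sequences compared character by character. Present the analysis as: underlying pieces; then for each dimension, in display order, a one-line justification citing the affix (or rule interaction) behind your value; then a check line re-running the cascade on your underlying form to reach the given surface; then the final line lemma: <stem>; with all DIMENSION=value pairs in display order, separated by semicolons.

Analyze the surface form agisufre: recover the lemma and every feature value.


underlying: agi-usuf-re
CASE=fe - signalled by the affix -re
CLASS=ib - signalled by the affix agi-
check: agiusufre -> agiusufre -> agiusufre -> agisufre
lemma: usuf; CASE=fe; CLASS=ib
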